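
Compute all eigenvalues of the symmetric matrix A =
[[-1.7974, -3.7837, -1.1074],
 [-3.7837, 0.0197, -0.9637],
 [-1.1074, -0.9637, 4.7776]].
sigma(A) ≈ {-5, 3, 5}

A is real symmetric, so its spectrum consists of real eigenvalues. Expanding the characteristic polynomial of the displayed matrix gives
  det(λ I - A) = p(λ) = λ^3 + (-3)λ^2 + (-25)λ + (74.998).
Solving p(λ) = 0 yields eigenvalues ≈ -5, 3, 5. (A is shown rounded to 4 decimals, so these recover the underlying integer eigenvalues to within that precision.)
Verification: the trace of A = 3 equals the sum of eigenvalues 3, and det(A) ≈ -74.9980 matches the eigenvalue product -75.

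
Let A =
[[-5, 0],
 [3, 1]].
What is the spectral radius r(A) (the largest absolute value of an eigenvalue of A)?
r(A) = 5

The eigenvalues of A are the roots of its characteristic polynomial. With M = A (coefficients from the trace and determinant):
  p(λ) = det(λ I - M) = λ^2 + 4λ - 5.
For λ^2 + 4λ - 5 the discriminant is 36. It is a perfect square (6^2), so the roots are rational: λ = (-4 ± 6)/2 = 1, -5.
Thus the eigenvalues (to 4 decimals) are 1 (modulus 1); -5 (modulus 5). The spectral radius is the largest modulus: r(A) = 5. (Cross-check: r(A) ≤ ||A||_2 ≈ 5.8541; equality holds whenever A is normal, though it can also hold for some non-normal A.)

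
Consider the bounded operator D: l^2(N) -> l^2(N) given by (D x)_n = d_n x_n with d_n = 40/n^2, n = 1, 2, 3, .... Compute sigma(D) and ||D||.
sigma(D) = {40/n^2 : n ≥ 1} ∪ {0}; ||D|| = 40

A bounded diagonal operator on l^2 with diagonal entries d_n has spectrum equal to the closure of {d_n : n ≥ 1}: every d_n is an eigenvalue (with eigenvector e_n), so {d_n} ⊂ sigma(D); the spectrum is closed, so its closure is too; and for lambda not in the closure, (D - lambda I) has bounded inverse (the diagonal entries 1/(d_n - lambda) are bounded). For our sequence d_n = 40/n^2, n = 1, 2, 3, ...:
  - {d_n} = {40/n^2 : n ≥ 1}; the only limit point is 0
  - closure = {40/n^2 : n ≥ 1} ∪ {0}
For the norm: a diagonal operator has ||D|| = sup_n |d_n|. Here d_n = 40/n^2 is positive and decreasing, so sup_n |d_n| = d_1 = 40. So ||D|| = 40.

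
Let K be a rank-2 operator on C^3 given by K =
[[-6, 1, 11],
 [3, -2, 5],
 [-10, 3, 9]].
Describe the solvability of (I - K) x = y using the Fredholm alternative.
(I - K) is invertible (det(I - K) = 32 ≠ 0), so for every y in C^3 the equation (I - K) x = y has a unique solution.

K has rank 2 and factors as K = U V^T = u1 v1^T + u2 v2^T with u1 = (-1, 2, -3), v1 = (3, -1, -2), u2 = (3, 3, 1), v2 = (-1, 0, 3) (multiplying out reproduces the displayed K). The nonzero eigenvalues of U V^T coincide with those of the 2 x 2 matrix G = V^T U = [[v1·u1, v1·u2], [v2·u1, v2·u2]] = [[1, 4], [-8, 0]], and by the Sylvester determinant identity det(I_3 - U V^T) = det(I_2 - V^T U) = det([[0, -4], [8, 1]]) = (0)(1) - (-4)(8) = 32. (Direct check: I - K =
[[7, -1, -11],
 [-3, 3, -5],
 [10, -3, -8]]
has determinant 32.) The finite-dimensional Fredholm alternative says: either (I - K) is invertible, or ker(I - K) ≠ {0} and then range(I - K) = ker((I - K)^*)^⊥, with dim ker(I - K) = dim ker((I - K)^*). Since det(I - K) ≠ 0, 1 is not an eigenvalue of K and ker(I - K) = {0}, so we are in the first case: for every y there is a unique x = (I - K)^(-1) y. (Explicitly, by the Woodbury identity, (I - U V^T)^(-1) = I + U (I_2 - G)^(-1) V^T.)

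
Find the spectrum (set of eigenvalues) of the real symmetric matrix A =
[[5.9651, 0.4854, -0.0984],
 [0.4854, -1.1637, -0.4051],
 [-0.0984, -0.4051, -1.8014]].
sigma(A) ≈ {-2, -1, 6}

A is real symmetric, so its spectrum consists of real eigenvalues. Expanding the characteristic polynomial of the displayed matrix gives
  det(λ I - A) = p(λ) = λ^3 + (-3)λ^2 + (-16)λ + (-12).
Solving p(λ) = 0 yields eigenvalues ≈ -2, -1, 6. (A is shown rounded to 4 decimals, so these recover the underlying integer eigenvalues to within that precision.)
Verification: the trace of A = 3 equals the sum of eigenvalues 3, and det(A) ≈ 12.0001 matches the eigenvalue product 12.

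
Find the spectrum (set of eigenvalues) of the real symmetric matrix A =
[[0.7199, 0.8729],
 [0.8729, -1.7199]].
sigma(A) ≈ {-2, 1}

A is real symmetric, so its spectrum consists of real eigenvalues. Expanding the characteristic polynomial of the displayed matrix gives
  det(λ I - A) = p(λ) = λ^2 + (1)λ + (-2).
Solving p(λ) = 0 yields eigenvalues ≈ -2, 1. (A is shown rounded to 4 decimals, so these recover the underlying integer eigenvalues to within that precision.)
Verification: the trace of A = -1 equals the sum of eigenvalues -1, and det(A) ≈ -2.0001 matches the eigenvalue product -2.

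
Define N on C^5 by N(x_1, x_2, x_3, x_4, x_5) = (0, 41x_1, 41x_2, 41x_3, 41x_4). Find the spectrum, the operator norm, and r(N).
sigma(N) = {0}; ||N|| = 41; r(N) = 0. (N is nilpotent with N^5 = 0.)

On C^5, N is a strictly lower-triangular matrix with 41 on the subdiagonal and zeros elsewhere, so its characteristic polynomial is lambda^5 and every eigenvalue is 0: sigma(N) = {0}. For the operator norm, N e_i = 41e_{i+1} for i = 1, ..., 4 and N e_5 = 0, so the singular values of N are 41 (with multiplicity 4) and 0; hence ||N|| = 41. The spectral radius r(N) = max|lambda| = 0. Note ||N|| > r(N) — characteristic of non-normal nilpotent operators. Indeed N^5 = 0.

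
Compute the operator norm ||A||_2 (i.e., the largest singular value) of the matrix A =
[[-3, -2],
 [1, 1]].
||A||_2 = sqrt((15 + sqrt(221))/2) ≈ 3.8643 (= sqrt(largest eigenvalue of A^T A))

||A||_2 = sigma_max(A) = sqrt(lambda_max(A^T A)). Form the symmetric matrix M = A^T A =
[[10, 7],
 [7, 5]].
Its characteristic polynomial (trace, determinant of M give the coefficients) is
  p(λ) = det(λ I - M) = λ^2 - 15λ + 1.
For λ^2 - 15λ + 1 the discriminant is 221. It is nonnegative but not a perfect square, so the roots are real and irrational: λ = (15 ± sqrt(221))/2 ≈ 14.933, 0.067.
So the eigenvalues of A^T A are ≈ 0.067, 14.933 (all ≥ 0, as they must be for A^T A). The largest is λ_max = (15 + sqrt(221))/2 ≈ 14.933, hence ||A||_2 = sqrt(λ_max) = sqrt((15 + sqrt(221))/2) ≈ 3.8643.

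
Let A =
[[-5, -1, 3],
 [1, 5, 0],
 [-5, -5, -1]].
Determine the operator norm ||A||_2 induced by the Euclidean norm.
||A||_2 ≈ 9.2965 (= sqrt(largest eigenvalue of A^T A))

||A||_2 = sigma_max(A) = sqrt(lambda_max(A^T A)). Form the symmetric matrix M = A^T A =
[[51, 35, -10],
 [35, 51, 2],
 [-10, 2, 10]].
Its characteristic polynomial (trace, sum of principal 2x2 minors, determinant of M give the coefficients) is
  p(λ) = det(λ I - M) = λ^3 - 112λ^2 + 2292λ - 7056.
No integer candidate from the rational root theorem (±divisors of 7056) is a root, so the roots are irrational. The cubic discriminant is Δ = 9341540352 > 0, so there are three distinct real roots. p(3) = -1161 and p(4) = 384 have opposite signs, so a root lies in (3, 4); Newton's method refines it to λ ≈ 3.7388. p(21) = 945 and p(22) = -192 have opposite signs, so a root lies in (21, 22); Newton's method refines it to λ ≈ 21.8368. p(86) = -2240 and p(87) = 3123 have opposite signs, so a root lies in (86, 87); Newton's method refines it to λ ≈ 86.4244. Check (Vieta): the three roots sum to 112, matching tr M = 112.
So the eigenvalues of A^T A are ≈ 3.7388, 21.8368, 86.4244 (all ≥ 0, as they must be for A^T A). The largest is λ_max ≈ 86.4244, hence ||A||_2 = sqrt(λ_max) ≈ 9.2965.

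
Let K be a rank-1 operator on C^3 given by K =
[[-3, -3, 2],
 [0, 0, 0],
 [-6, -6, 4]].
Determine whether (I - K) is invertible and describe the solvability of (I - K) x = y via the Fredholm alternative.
(I - K) is singular (det(I - K) = 0, i.e. 1 ∈ sigma(K)). (I - K) x = y is solvable iff y ⊥ ker((I - K)^*) = span{(-3, -3, 2)}, i.e. iff -3y_1 - 3y_2 + 2y_3 = 0. When solvable, the solutions are x = y + c·(1, 0, 2), c arbitrary (ker(I - K) = span{(1, 0, 2)}, dimension 1).

K has rank 1, so it is an outer product K = u v^T: every row of K is a multiple of one row vector. Reading off the entries, u = (1, 0, 2) and v = (-3, -3, 2) (row i of K equals u_i·v^T). A rank-one matrix u v^T satisfies K u = u (v·u) and kills the (2)-dimensional subspace v^⊥, so its characteristic polynomial is lambda^2 (lambda - v·u) with v·u = tr K = 1. Hence the eigenvalues of I - K are 1 (multiplicity 2) and 1 - (1) = 0, so det(I - K) = 0. (Direct check: I - K =
[[4, 3, -2],
 [0, 1, 0],
 [6, 6, -3]]
has determinant 0.) So 1 is an eigenvalue of K and (I - K) is not invertible. The finite-dimensional Fredholm alternative says: either (I - K) is invertible, or ker(I - K) ≠ {0} and then range(I - K) = ker((I - K)^*)^⊥, with dim ker(I - K) = dim ker((I - K)^*). We are in the second case, so we need both kernels. Kernel of I - K: (I - K) u = u - u (v·u) = u - u = 0, so ker(I - K) = span{u} = span{(1, 0, 2)} (it is exactly 1-dimensional because rank(I - K) = 2). Kernel of the adjoint: K is real, so (I - K)^* = I - K^T = I - v u^T, and (I - v u^T) v = v - v (u·v) = 0; hence ker((I - K)^*) = span{v} = span{(-3, -3, 2)}. Therefore (I - K) x = y is solvable iff <y, v> = 0, i.e. iff -3y_1 - 3y_2 + 2y_3 = 0. When this holds, K y = u (v·y) = 0, so (I - K) y = y and x = y is a particular solution; the full solution set is the line x = y + c·u = y + c·(1, 0, 2), c ∈ C.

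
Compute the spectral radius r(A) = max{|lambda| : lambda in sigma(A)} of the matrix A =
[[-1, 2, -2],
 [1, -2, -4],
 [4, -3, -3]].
r(A) = 6

The eigenvalues of A are the roots of its characteristic polynomial. With M = A (coefficients from the trace, the sum of principal 2x2 minors, and det A):
  p(λ) = det(λ I - M) = λ^3 + 6λ^2 + 5λ + 30.
By the rational root theorem any rational root is an integer divisor of 30. Testing λ = -6: p(-6) = -216 + 216 - 30 + 30 = 0, so λ = -6 is a root. Dividing out (λ + 6) leaves p(λ) = (λ + 6)(λ^2 + 5). For λ^2 + 5 the discriminant is -20. It is negative, so the roots are the complex-conjugate pair λ = 0 ± (sqrt(20)/2) i ≈ 0 ± 2.2361i. For a conjugate pair the product of the roots equals the constant term, so |λ|^2 = 5 and |λ| = sqrt(5) ≈ 2.2361.
Thus the eigenvalues (to 4 decimals) are 0 ± 2.2361i (modulus 2.2361); -6 (modulus 6). The spectral radius is the largest modulus: r(A) = 6. (Cross-check: r(A) ≤ ||A||_2 ≈ 7.1055; equality holds whenever A is normal, though it can also hold for some non-normal A.)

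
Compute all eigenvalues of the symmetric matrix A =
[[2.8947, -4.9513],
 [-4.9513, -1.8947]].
sigma(A) ≈ {-5, 6}

A is real symmetric, so its spectrum consists of real eigenvalues. Expanding the characteristic polynomial of the displayed matrix gives
  det(λ I - A) = p(λ) = λ^2 + (-1)λ + (-30).
Solving p(λ) = 0 yields eigenvalues ≈ -5, 6. (A is shown rounded to 4 decimals, so these recover the underlying integer eigenvalues to within that precision.)
Verification: the trace of A = 1 equals the sum of eigenvalues 1, and det(A) ≈ -30.0000 matches the eigenvalue product -30.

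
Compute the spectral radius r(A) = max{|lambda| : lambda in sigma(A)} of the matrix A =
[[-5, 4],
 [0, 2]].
r(A) = 5

The eigenvalues of A are the roots of its characteristic polynomial. With M = A (coefficients from the trace and determinant):
  p(λ) = det(λ I - M) = λ^2 + 3λ - 10.
For λ^2 + 3λ - 10 the discriminant is 49. It is a perfect square (7^2), so the roots are rational: λ = (-3 ± 7)/2 = 2, -5.
Thus the eigenvalues (to 4 decimals) are 2 (modulus 2); -5 (modulus 5). The spectral radius is the largest modulus: r(A) = 5. (Cross-check: r(A) ≤ ||A||_2 ≈ 6.5311; equality holds whenever A is normal, though it can also hold for some non-normal A.)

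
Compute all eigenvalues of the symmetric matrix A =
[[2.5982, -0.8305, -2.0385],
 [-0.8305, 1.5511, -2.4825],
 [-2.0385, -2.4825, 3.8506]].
sigma(A) ≈ {-1, 3, 6}

A is real symmetric, so its spectrum consists of real eigenvalues. Expanding the characteristic polynomial of the displayed matrix gives
  det(λ I - A) = p(λ) = λ^3 + (-8)λ^2 + (9)λ + (18.0011).
Solving p(λ) = 0 yields eigenvalues ≈ -1, 3, 6. (A is shown rounded to 4 decimals, so these recover the underlying integer eigenvalues to within that precision.)
Verification: the trace of A = 8 equals the sum of eigenvalues 8, and det(A) ≈ -18.0011 matches the eigenvalue product -18.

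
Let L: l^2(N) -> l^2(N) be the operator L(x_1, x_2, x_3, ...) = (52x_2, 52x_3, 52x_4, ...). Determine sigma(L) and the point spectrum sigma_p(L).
sigma(L) = closed disk {z in C : |z| ≤ 52}; sigma_p(L) = open disk {z in C : |z| < 52}

Note L = 52·V where V is the unit left shift (V x)_k = x_{k+1}; so sigma(L) = 52·sigma(V) and ||L|| = 52||V||. ||L x||^2 = 2704sum_{k≥2} |x_k|^2 ≤ 2704||x||^2, with equality on {x : x_1 = 0}, so ||L|| = 52. For any lambda with |lambda| < 52, set r = lambda/52 (|r| < 1); the vector x = (1, r, r^2, ...) is in l^2 and satisfies L x = 52(r, r^2, ...) = lambda x, so lambda is an eigenvalue. On the boundary |lambda| = 52 the geometric series diverges, so no l^2 eigenvector exists, but these lambda lie in the approximate point spectrum. Hence sigma(L) is the closed disk of radius 52 and sigma_p(L) is the open disk.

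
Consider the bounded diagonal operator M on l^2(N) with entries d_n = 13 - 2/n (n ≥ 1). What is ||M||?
||M|| = 13

For a diagonal operator on l^2 with entries d_n, ||M|| = sup_n |d_n|. Here d_1 = 11, d_2 = 12, ..., and d_n = 13 - 2/n increases monotonically toward 13. All terms lie in [11, 13), so |d_n| = d_n and the supremum is the limit 13, which is not attained by any individual d_n. Hence ||M|| = 13.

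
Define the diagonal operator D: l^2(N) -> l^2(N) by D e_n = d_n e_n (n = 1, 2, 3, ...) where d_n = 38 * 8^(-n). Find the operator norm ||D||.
||D|| = 19/4 (attained at n = 1)

For D diagonal, ||D|| = sup_n |d_n|. The sequence d_n = 38 * 8^(-n) is positive and strictly decreasing (ratio 8^(-1) < 1), so the supremum is d_1 = 38/8 = 19/4. Hence ||D|| = 19/4.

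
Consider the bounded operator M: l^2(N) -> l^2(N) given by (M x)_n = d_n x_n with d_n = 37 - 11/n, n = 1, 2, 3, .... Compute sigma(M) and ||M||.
sigma(M) = {37 - 11/n : n ≥ 1} ∪ {37}; ||M|| = 37

A bounded diagonal operator on l^2 with diagonal entries d_n has spectrum equal to the closure of {d_n : n ≥ 1}: every d_n is an eigenvalue (with eigenvector e_n), so {d_n} ⊂ sigma(M); the spectrum is closed, so its closure is too; and for lambda not in the closure, (M - lambda I) has bounded inverse (the diagonal entries 1/(d_n - lambda) are bounded). For our sequence d_n = 37 - 11/n, n = 1, 2, 3, ...:
  - {d_n} = {37 - 11/n : n ≥ 1}; the only limit point is 37
  - closure = {37 - 11/n : n ≥ 1} ∪ {37}
For the norm: a diagonal operator has ||M|| = sup_n |d_n|. Here d_n = 37 - 11/n increases monotonically from d_1 = 26 toward 37, with all terms in [26, 37); so sup_n |d_n| = 37 (the supremum is the limit, not attained). So ||M|| = 37.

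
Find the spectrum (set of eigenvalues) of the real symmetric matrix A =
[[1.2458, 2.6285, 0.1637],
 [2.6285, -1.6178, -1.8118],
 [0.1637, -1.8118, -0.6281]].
sigma(A) ≈ {-4, 0, 3}

A is real symmetric, so its spectrum consists of real eigenvalues. Expanding the characteristic polynomial of the displayed matrix gives
  det(λ I - A) = p(λ) = λ^3 + (1)λ^2 + (-12)λ + (0).
Solving p(λ) = 0 yields eigenvalues ≈ -4, 0, 3. (A is shown rounded to 4 decimals, so these recover the underlying integer eigenvalues to within that precision.)
Verification: the trace of A = -1 equals the sum of eigenvalues -1, and det(A) ≈ 0.0001 matches the eigenvalue product 0.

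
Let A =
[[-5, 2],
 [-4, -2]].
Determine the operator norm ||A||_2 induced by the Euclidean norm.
||A||_2 = sqrt((49 + sqrt(1105))/2) ≈ 6.4125 (= sqrt(largest eigenvalue of A^T A))

||A||_2 = sigma_max(A) = sqrt(lambda_max(A^T A)). Form the symmetric matrix M = A^T A =
[[41, -2],
 [-2, 8]].
Its characteristic polynomial (trace, determinant of M give the coefficients) is
  p(λ) = det(λ I - M) = λ^2 - 49λ + 324.
For λ^2 - 49λ + 324 the discriminant is 1105. It is nonnegative but not a perfect square, so the roots are real and irrational: λ = (49 ± sqrt(1105))/2 ≈ 41.1208, 7.8792.
So the eigenvalues of A^T A are ≈ 7.8792, 41.1208 (all ≥ 0, as they must be for A^T A). The largest is λ_max = (49 + sqrt(1105))/2 ≈ 41.1208, hence ||A||_2 = sqrt(λ_max) = sqrt((49 + sqrt(1105))/2) ≈ 6.4125.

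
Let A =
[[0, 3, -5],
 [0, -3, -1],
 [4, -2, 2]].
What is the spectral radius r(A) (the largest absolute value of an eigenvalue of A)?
r(A) ≈ 4.5453

The eigenvalues of A are the roots of its characteristic polynomial. With M = A (coefficients from the trace, the sum of principal 2x2 minors, and det A):
  p(λ) = det(λ I - M) = λ^3 + λ^2 + 12λ + 72.
No integer candidate from the rational root theorem (±divisors of 72) is a root, so the roots are irrational. The cubic discriminant is Δ = -131472 < 0, so there is one real root and a complex-conjugate pair. p(-4) = -24 and p(-3) = 18 have opposite signs, so a root lies in (-4, -3); Newton's method refines it to λ ≈ -3.485. Dividing out (λ - (-3.485)) leaves approximately λ^2 - 2.485λ + 20.6601. For λ^2 - 2.485λ + 20.6601 the discriminant is -76.4653. It is negative, so the remaining roots are the complex-conjugate pair λ ≈ 1.2425 ± 4.3722i. Their product equals the constant term, so |λ|^2 ≈ 20.6601 and |λ| ≈ 4.5453.
Thus the eigenvalues (to 4 decimals) are -3.485 (modulus 3.485); 1.2425 ± 4.3722i (modulus 4.5453). The spectral radius is the largest modulus: r(A) ≈ 4.5453. (Cross-check: r(A) ≤ ||A||_2 ≈ 6.8277; equality holds whenever A is normal, though it can also hold for some non-normal A.)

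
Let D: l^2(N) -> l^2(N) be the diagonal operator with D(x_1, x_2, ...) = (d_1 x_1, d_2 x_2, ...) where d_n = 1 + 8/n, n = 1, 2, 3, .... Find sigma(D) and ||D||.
sigma(D) = {1 + 8/n : n ≥ 1} ∪ {1}; ||D|| = 9

A bounded diagonal operator on l^2 with diagonal entries d_n has spectrum equal to the closure of {d_n : n ≥ 1}: every d_n is an eigenvalue (with eigenvector e_n), so {d_n} ⊂ sigma(D); the spectrum is closed, so its closure is too; and for lambda not in the closure, (D - lambda I) has bounded inverse (the diagonal entries 1/(d_n - lambda) are bounded). For our sequence d_n = 1 + 8/n, n = 1, 2, 3, ...:
  - {d_n} = {1 + 8/n : n ≥ 1}; the only limit point is 1
  - closure = {1 + 8/n : n ≥ 1} ∪ {1}
For the norm: a diagonal operator has ||D|| = sup_n |d_n|. Here d_n = 1 + 8/n is positive and decreasing, so sup_n |d_n| = d_1 = 1 + 8 = 9. So ||D|| = 9.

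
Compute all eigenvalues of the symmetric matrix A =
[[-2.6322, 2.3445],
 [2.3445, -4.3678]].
sigma(A) ≈ {-6, -1}

A is real symmetric, so its spectrum consists of real eigenvalues. Expanding the characteristic polynomial of the displayed matrix gives
  det(λ I - A) = p(λ) = λ^2 + (7)λ + (6).
Solving p(λ) = 0 yields eigenvalues ≈ -6, -1. (A is shown rounded to 4 decimals, so these recover the underlying integer eigenvalues to within that precision.)
Verification: the trace of A = -7 equals the sum of eigenvalues -7, and det(A) ≈ 6.0002 matches the eigenvalue product 6.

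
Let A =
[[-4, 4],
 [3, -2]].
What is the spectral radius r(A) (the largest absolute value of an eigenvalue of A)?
r(A) = (6 + sqrt(52))/2 ≈ 6.6056

The eigenvalues of A are the roots of its characteristic polynomial. With M = A (coefficients from the trace and determinant):
  p(λ) = det(λ I - M) = λ^2 + 6λ - 4.
For λ^2 + 6λ - 4 the discriminant is 52. It is nonnegative but not a perfect square, so the roots are real and irrational: λ = (-6 ± sqrt(52))/2 ≈ 0.6056, -6.6056.
Thus the eigenvalues (to 4 decimals) are 0.6056 (modulus 0.6056); -6.6056 (modulus 6.6056). The spectral radius is the largest modulus: r(A) = (6 + sqrt(52))/2 ≈ 6.6056. (Cross-check: r(A) ≤ ||A||_2 ≈ 6.6814; equality holds whenever A is normal, though it can also hold for some non-normal A.)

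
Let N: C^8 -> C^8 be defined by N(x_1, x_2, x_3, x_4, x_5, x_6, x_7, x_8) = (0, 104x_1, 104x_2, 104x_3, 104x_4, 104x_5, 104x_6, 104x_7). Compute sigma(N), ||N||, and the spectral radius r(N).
sigma(N) = {0}; ||N|| = 104; r(N) = 0. (N is nilpotent with N^8 = 0.)

On C^8, N is a strictly lower-triangular matrix with 104 on the subdiagonal and zeros elsewhere, so its characteristic polynomial is lambda^8 and every eigenvalue is 0: sigma(N) = {0}. For the operator norm, N e_i = 104e_{i+1} for i = 1, ..., 7 and N e_8 = 0, so the singular values of N are 104 (with multiplicity 7) and 0; hence ||N|| = 104. The spectral radius r(N) = max|lambda| = 0. Note ||N|| > r(N) — characteristic of non-normal nilpotent operators. Indeed N^8 = 0.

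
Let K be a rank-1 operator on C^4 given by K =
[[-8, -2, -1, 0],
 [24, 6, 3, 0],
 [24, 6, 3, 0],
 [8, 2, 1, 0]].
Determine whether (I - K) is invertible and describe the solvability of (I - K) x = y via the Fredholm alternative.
(I - K) is singular (det(I - K) = 0, i.e. 1 ∈ sigma(K)). (I - K) x = y is solvable iff y ⊥ ker((I - K)^*) = span{(-8, -2, -1, 0)}, i.e. iff -8y_1 - 2y_2 - y_3 = 0. When solvable, the solutions are x = y + c·(1, -3, -3, -1), c arbitrary (ker(I - K) = span{(1, -3, -3, -1)}, dimension 1).

K has rank 1, so it is an outer product K = u v^T: every row of K is a multiple of one row vector. Reading off the entries, u = (1, -3, -3, -1) and v = (-8, -2, -1, 0) (row i of K equals u_i·v^T). A rank-one matrix u v^T satisfies K u = u (v·u) and kills the (3)-dimensional subspace v^⊥, so its characteristic polynomial is lambda^3 (lambda - v·u) with v·u = tr K = 1. Hence the eigenvalues of I - K are 1 (multiplicity 3) and 1 - (1) = 0, so det(I - K) = 0. (Direct check: I - K =
[[9, 2, 1, 0],
 [-24, -5, -3, 0],
 [-24, -6, -2, 0],
 [-8, -2, -1, 1]]
has determinant 0.) So 1 is an eigenvalue of K and (I - K) is not invertible. The finite-dimensional Fredholm alternative says: either (I - K) is invertible, or ker(I - K) ≠ {0} and then range(I - K) = ker((I - K)^*)^⊥, with dim ker(I - K) = dim ker((I - K)^*). We are in the second case, so we need both kernels. Kernel of I - K: (I - K) u = u - u (v·u) = u - u = 0, so ker(I - K) = span{u} = span{(1, -3, -3, -1)} (it is exactly 1-dimensional because rank(I - K) = 3). Kernel of the adjoint: K is real, so (I - K)^* = I - K^T = I - v u^T, and (I - v u^T) v = v - v (u·v) = 0; hence ker((I - K)^*) = span{v} = span{(-8, -2, -1, 0)}. Therefore (I - K) x = y is solvable iff <y, v> = 0, i.e. iff -8y_1 - 2y_2 - y_3 = 0. When this holds, K y = u (v·y) = 0, so (I - K) y = y and x = y is a particular solution; the full solution set is the line x = y + c·u = y + c·(1, -3, -3, -1), c ∈ C.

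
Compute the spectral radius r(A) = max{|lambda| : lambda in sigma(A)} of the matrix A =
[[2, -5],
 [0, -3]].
r(A) = 3

The eigenvalues of A are the roots of its characteristic polynomial. With M = A (coefficients from the trace and determinant):
  p(λ) = det(λ I - M) = λ^2 + λ - 6.
For λ^2 + λ - 6 the discriminant is 25. It is a perfect square (5^2), so the roots are rational: λ = (-1 ± 5)/2 = 2, -3.
Thus the eigenvalues (to 4 decimals) are 2 (modulus 2); -3 (modulus 3). The spectral radius is the largest modulus: r(A) = 3. (Cross-check: r(A) ≤ ||A||_2 ≈ 6.085; equality holds whenever A is normal, though it can also hold for some non-normal A.)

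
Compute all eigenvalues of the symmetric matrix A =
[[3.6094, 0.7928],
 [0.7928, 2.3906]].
sigma(A) ≈ {2, 4}

A is real symmetric, so its spectrum consists of real eigenvalues. Expanding the characteristic polynomial of the displayed matrix gives
  det(λ I - A) = p(λ) = λ^2 + (-6)λ + (8).
Solving p(λ) = 0 yields eigenvalues ≈ 2, 4. (A is shown rounded to 4 decimals, so these recover the underlying integer eigenvalues to within that precision.)
Verification: the trace of A = 6 equals the sum of eigenvalues 6, and det(A) ≈ 8.0001 matches the eigenvalue product 8.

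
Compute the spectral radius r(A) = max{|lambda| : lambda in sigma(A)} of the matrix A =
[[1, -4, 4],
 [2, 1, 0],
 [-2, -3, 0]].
r(A) ≈ 4.3976

The eigenvalues of A are the roots of its characteristic polynomial. With M = A (coefficients from the trace, the sum of principal 2x2 minors, and det A):
  p(λ) = det(λ I - M) = λ^3 - 2λ^2 + 17λ + 16.
No integer candidate from the rational root theorem (±divisors of 16) is a root, so the roots are irrational. The cubic discriminant is Δ = -34688 < 0, so there is one real root and a complex-conjugate pair. p(-1) = -4 and p(0) = 16 have opposite signs, so a root lies in (-1, 0); Newton's method refines it to λ ≈ -0.8273. Dividing out (λ - (-0.8273)) leaves approximately λ^2 - 2.8273λ + 19.3392. For λ^2 - 2.8273λ + 19.3392 the discriminant is -69.3628. It is negative, so the remaining roots are the complex-conjugate pair λ ≈ 1.4137 ± 4.1642i. Their product equals the constant term, so |λ|^2 ≈ 19.3392 and |λ| ≈ 4.3976.
Thus the eigenvalues (to 4 decimals) are -0.8273 (modulus 0.8273); 1.4137 ± 4.1642i (modulus 4.3976). The spectral radius is the largest modulus: r(A) ≈ 4.3976. (Cross-check: r(A) ≤ ||A||_2 ≈ 6.1473; equality holds whenever A is normal, though it can also hold for some non-normal A.)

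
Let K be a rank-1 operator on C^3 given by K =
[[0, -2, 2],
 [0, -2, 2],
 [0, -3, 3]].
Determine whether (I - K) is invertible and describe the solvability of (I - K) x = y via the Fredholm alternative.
(I - K) is singular (det(I - K) = 0, i.e. 1 ∈ sigma(K)). (I - K) x = y is solvable iff y ⊥ ker((I - K)^*) = span{(0, -1, 1)}, i.e. iff -y_2 + y_3 = 0. When solvable, the solutions are x = y + c·(2, 2, 3), c arbitrary (ker(I - K) = span{(2, 2, 3)}, dimension 1).

K has rank 1, so it is an outer product K = u v^T: every row of K is a multiple of one row vector. Reading off the entries, u = (2, 2, 3) and v = (0, -1, 1) (row i of K equals u_i·v^T). A rank-one matrix u v^T satisfies K u = u (v·u) and kills the (2)-dimensional subspace v^⊥, so its characteristic polynomial is lambda^2 (lambda - v·u) with v·u = tr K = 1. Hence the eigenvalues of I - K are 1 (multiplicity 2) and 1 - (1) = 0, so det(I - K) = 0. (Direct check: I - K =
[[1, 2, -2],
 [0, 3, -2],
 [0, 3, -2]]
has determinant 0.) So 1 is an eigenvalue of K and (I - K) is not invertible. The finite-dimensional Fredholm alternative says: either (I - K) is invertible, or ker(I - K) ≠ {0} and then range(I - K) = ker((I - K)^*)^⊥, with dim ker(I - K) = dim ker((I - K)^*). We are in the second case, so we need both kernels. Kernel of I - K: (I - K) u = u - u (v·u) = u - u = 0, so ker(I - K) = span{u} = span{(2, 2, 3)} (it is exactly 1-dimensional because rank(I - K) = 2). Kernel of the adjoint: K is real, so (I - K)^* = I - K^T = I - v u^T, and (I - v u^T) v = v - v (u·v) = 0; hence ker((I - K)^*) = span{v} = span{(0, -1, 1)}. Therefore (I - K) x = y is solvable iff <y, v> = 0, i.e. iff -y_2 + y_3 = 0. When this holds, K y = u (v·y) = 0, so (I - K) y = y and x = y is a particular solution; the full solution set is the line x = y + c·u = y + c·(2, 2, 3), c ∈ C.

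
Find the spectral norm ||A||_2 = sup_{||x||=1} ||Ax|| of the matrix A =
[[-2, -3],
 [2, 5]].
||A||_2 = sqrt((42 + sqrt(1700))/2) ≈ 6.451 (= sqrt(largest eigenvalue of A^T A))

||A||_2 = sigma_max(A) = sqrt(lambda_max(A^T A)). Form the symmetric matrix M = A^T A =
[[8, 16],
 [16, 34]].
Its characteristic polynomial (trace, determinant of M give the coefficients) is
  p(λ) = det(λ I - M) = λ^2 - 42λ + 16.
For λ^2 - 42λ + 16 the discriminant is 1700. It is nonnegative but not a perfect square, so the roots are real and irrational: λ = (42 ± sqrt(1700))/2 ≈ 41.6155, 0.3845.
So the eigenvalues of A^T A are ≈ 0.3845, 41.6155 (all ≥ 0, as they must be for A^T A). The largest is λ_max = (42 + sqrt(1700))/2 ≈ 41.6155, hence ||A||_2 = sqrt(λ_max) = sqrt((42 + sqrt(1700))/2) ≈ 6.451.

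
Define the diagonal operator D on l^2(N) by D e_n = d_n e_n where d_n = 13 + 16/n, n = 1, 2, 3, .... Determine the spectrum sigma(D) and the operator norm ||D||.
sigma(D) = {13 + 16/n : n ≥ 1} ∪ {13}; ||D|| = 29

A bounded diagonal operator on l^2 with diagonal entries d_n has spectrum equal to the closure of {d_n : n ≥ 1}: every d_n is an eigenvalue (with eigenvector e_n), so {d_n} ⊂ sigma(D); the spectrum is closed, so its closure is too; and for lambda not in the closure, (D - lambda I) has bounded inverse (the diagonal entries 1/(d_n - lambda) are bounded). For our sequence d_n = 13 + 16/n, n = 1, 2, 3, ...:
  - {d_n} = {13 + 16/n : n ≥ 1}; the only limit point is 13
  - closure = {13 + 16/n : n ≥ 1} ∪ {13}
For the norm: a diagonal operator has ||D|| = sup_n |d_n|. Here d_n = 13 + 16/n is positive and decreasing, so sup_n |d_n| = d_1 = 13 + 16 = 29. So ||D|| = 29.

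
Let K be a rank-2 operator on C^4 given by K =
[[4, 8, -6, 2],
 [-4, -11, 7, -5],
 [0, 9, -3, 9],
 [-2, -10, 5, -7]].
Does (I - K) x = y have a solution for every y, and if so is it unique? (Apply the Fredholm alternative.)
(I - K) is invertible (det(I - K) = -57 ≠ 0), so for every y in C^4 the equation (I - K) x = y has a unique solution.

K has rank 2 and factors as K = U V^T = u1 v1^T + u2 v2^T with u1 = (-2, 3, -3, 3), v1 = (0, -3, 1, -3), u2 = (2, -2, 0, -1), v2 = (2, 1, -2, -2) (multiplying out reproduces the displayed K). The nonzero eigenvalues of U V^T coincide with those of the 2 x 2 matrix G = V^T U = [[v1·u1, v1·u2], [v2·u1, v2·u2]] = [[-21, 9], [-1, 4]], and by the Sylvester determinant identity det(I_4 - U V^T) = det(I_2 - V^T U) = det([[22, -9], [1, -3]]) = (22)(-3) - (-9)(1) = -57. (Direct check: I - K =
[[-3, -8, 6, -2],
 [4, 12, -7, 5],
 [0, -9, 4, -9],
 [2, 10, -5, 8]]
has determinant -57.) The finite-dimensional Fredholm alternative says: either (I - K) is invertible, or ker(I - K) ≠ {0} and then range(I - K) = ker((I - K)^*)^⊥, with dim ker(I - K) = dim ker((I - K)^*). Since det(I - K) ≠ 0, 1 is not an eigenvalue of K and ker(I - K) = {0}, so we are in the first case: for every y there is a unique x = (I - K)^(-1) y. (Explicitly, by the Woodbury identity, (I - U V^T)^(-1) = I + U (I_2 - G)^(-1) V^T.)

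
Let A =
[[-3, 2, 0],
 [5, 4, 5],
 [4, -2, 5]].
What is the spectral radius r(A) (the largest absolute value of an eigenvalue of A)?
r(A) ≈ 5.2629

The eigenvalues of A are the roots of its characteristic polynomial. With M = A (coefficients from the trace, the sum of principal 2x2 minors, and det A):
  p(λ) = det(λ I - M) = λ^3 - 6λ^2 - 7λ + 100.
No integer candidate from the rational root theorem (±divisors of 100) is a root, so the roots are irrational. The cubic discriminant is Δ = -104864 < 0, so there is one real root and a complex-conjugate pair. p(-4) = -32 and p(-3) = 40 have opposite signs, so a root lies in (-4, -3); Newton's method refines it to λ ≈ -3.6104. Dividing out (λ - (-3.6104)) leaves approximately λ^2 - 9.6104λ + 27.6976. For λ^2 - 9.6104λ + 27.6976 the discriminant is -18.4304. It is negative, so the remaining roots are the complex-conjugate pair λ ≈ 4.8052 ± 2.1465i. Their product equals the constant term, so |λ|^2 ≈ 27.6976 and |λ| ≈ 5.2629.
Thus the eigenvalues (to 4 decimals) are -3.6104 (modulus 3.6104); 4.8052 ± 2.1465i (modulus 5.2629). The spectral radius is the largest modulus: r(A) ≈ 5.2629. (Cross-check: r(A) ≤ ||A||_2 ≈ 9.8367; equality holds whenever A is normal, though it can also hold for some non-normal A.)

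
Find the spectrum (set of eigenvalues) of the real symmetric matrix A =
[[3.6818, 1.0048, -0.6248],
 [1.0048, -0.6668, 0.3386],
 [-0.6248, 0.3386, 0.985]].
sigma(A) ≈ {-1, 1, 4}

A is real symmetric, so its spectrum consists of real eigenvalues. Expanding the characteristic polynomial of the displayed matrix gives
  det(λ I - A) = p(λ) = λ^3 + (-4)λ^2 + (-1)λ + (4).
Solving p(λ) = 0 yields eigenvalues ≈ -1, 1, 4. (A is shown rounded to 4 decimals, so these recover the underlying integer eigenvalues to within that precision.)
Verification: the trace of A = 4 equals the sum of eigenvalues 4, and det(A) ≈ -3.9996 matches the eigenvalue product -4.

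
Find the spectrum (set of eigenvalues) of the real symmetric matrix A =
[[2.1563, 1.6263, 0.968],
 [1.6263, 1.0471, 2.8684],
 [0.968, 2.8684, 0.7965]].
sigma(A) ≈ {-2, 1, 5}

A is real symmetric, so its spectrum consists of real eigenvalues. Expanding the characteristic polynomial of the displayed matrix gives
  det(λ I - A) = p(λ) = λ^3 + (-4)λ^2 + (-7)λ + (10).
Solving p(λ) = 0 yields eigenvalues ≈ -2, 1, 5. (A is shown rounded to 4 decimals, so these recover the underlying integer eigenvalues to within that precision.)
Verification: the trace of A = 4 equals the sum of eigenvalues 4, and det(A) ≈ -9.9996 matches the eigenvalue product -10.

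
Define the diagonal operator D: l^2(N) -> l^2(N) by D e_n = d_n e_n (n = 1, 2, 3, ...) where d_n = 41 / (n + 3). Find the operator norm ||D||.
||D|| = 41/4 (attained at n = 1)

For D diagonal, ||D|| = sup_n |d_n| = sup_n 41/(n + 3). This is positive and strictly decreasing in n, so the supremum is attained at n = 1: d_1 = 41/(1 + 3) = 41/4. Hence ||D|| = 41/4.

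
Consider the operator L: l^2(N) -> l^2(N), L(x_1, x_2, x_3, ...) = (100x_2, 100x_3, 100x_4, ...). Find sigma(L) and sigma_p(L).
sigma(L) = closed disk {z in C : |z| ≤ 100}; sigma_p(L) = open disk {z in C : |z| < 100}

Note L = 100·V where V is the unit left shift (V x)_k = x_{k+1}; so sigma(L) = 100·sigma(V) and ||L|| = 100||V||. ||L x||^2 = 10000sum_{k≥2} |x_k|^2 ≤ 10000||x||^2, with equality on {x : x_1 = 0}, so ||L|| = 100. For any lambda with |lambda| < 100, set r = lambda/100 (|r| < 1); the vector x = (1, r, r^2, ...) is in l^2 and satisfies L x = 100(r, r^2, ...) = lambda x, so lambda is an eigenvalue. On the boundary |lambda| = 100 the geometric series diverges, so no l^2 eigenvector exists, but these lambda lie in the approximate point spectrum. Hence sigma(L) is the closed disk of radius 100 and sigma_p(L) is the open disk.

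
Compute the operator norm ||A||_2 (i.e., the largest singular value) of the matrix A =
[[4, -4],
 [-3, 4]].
||A||_2 = sqrt((57 + sqrt(3185))/2) ≈ 7.5311 (= sqrt(largest eigenvalue of A^T A))

||A||_2 = sigma_max(A) = sqrt(lambda_max(A^T A)). Form the symmetric matrix M = A^T A =
[[25, -28],
 [-28, 32]].
Its characteristic polynomial (trace, determinant of M give the coefficients) is
  p(λ) = det(λ I - M) = λ^2 - 57λ + 16.
For λ^2 - 57λ + 16 the discriminant is 3185. It is nonnegative but not a perfect square, so the roots are real and irrational: λ = (57 ± sqrt(3185))/2 ≈ 56.7179, 0.2821.
So the eigenvalues of A^T A are ≈ 0.2821, 56.7179 (all ≥ 0, as they must be for A^T A). The largest is λ_max = (57 + sqrt(3185))/2 ≈ 56.7179, hence ||A||_2 = sqrt(λ_max) = sqrt((57 + sqrt(3185))/2) ≈ 7.5311.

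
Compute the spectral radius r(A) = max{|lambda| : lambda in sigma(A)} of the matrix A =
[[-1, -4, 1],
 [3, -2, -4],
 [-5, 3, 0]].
r(A) = sqrt(31) ≈ 5.5678

The eigenvalues of A are the roots of its characteristic polynomial. With M = A (coefficients from the trace, the sum of principal 2x2 minors, and det A):
  p(λ) = det(λ I - M) = λ^3 + 3λ^2 + 31λ + 93.
By the rational root theorem any rational root is an integer divisor of 93. Testing λ = -3: p(-3) = -27 + 27 - 93 + 93 = 0, so λ = -3 is a root. Dividing out (λ + 3) leaves p(λ) = (λ + 3)(λ^2 + 31). For λ^2 + 31 the discriminant is -124. It is negative, so the roots are the complex-conjugate pair λ = 0 ± (sqrt(124)/2) i ≈ 0 ± 5.5678i. For a conjugate pair the product of the roots equals the constant term, so |λ|^2 = 31 and |λ| = sqrt(31) ≈ 5.5678.
Thus the eigenvalues (to 4 decimals) are 0 ± 5.5678i (modulus 5.5678); -3 (modulus 3). The spectral radius is the largest modulus: r(A) = sqrt(31) ≈ 5.5678. (Cross-check: r(A) ≤ ||A||_2 ≈ 7.3235; equality holds whenever A is normal, though it can also hold for some non-normal A.)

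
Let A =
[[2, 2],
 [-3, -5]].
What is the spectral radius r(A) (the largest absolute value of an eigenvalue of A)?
r(A) = 4

The eigenvalues of A are the roots of its characteristic polynomial. With M = A (coefficients from the trace and determinant):
  p(λ) = det(λ I - M) = λ^2 + 3λ - 4.
For λ^2 + 3λ - 4 the discriminant is 25. It is a perfect square (5^2), so the roots are rational: λ = (-3 ± 5)/2 = 1, -4.
Thus the eigenvalues (to 4 decimals) are 1 (modulus 1); -4 (modulus 4). The spectral radius is the largest modulus: r(A) = 4. (Cross-check: r(A) ≤ ||A||_2 ≈ 6.451; equality holds whenever A is normal, though it can also hold for some non-normal A.)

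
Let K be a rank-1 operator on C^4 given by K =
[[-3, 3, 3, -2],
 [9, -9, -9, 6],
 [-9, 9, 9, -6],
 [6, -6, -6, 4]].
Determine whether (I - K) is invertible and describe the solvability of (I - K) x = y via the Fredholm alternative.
(I - K) is singular (det(I - K) = 0, i.e. 1 ∈ sigma(K)). (I - K) x = y is solvable iff y ⊥ ker((I - K)^*) = span{(-3, 3, 3, -2)}, i.e. iff -3y_1 + 3y_2 + 3y_3 - 2y_4 = 0. When solvable, the solutions are x = y + c·(1, -3, 3, -2), c arbitrary (ker(I - K) = span{(1, -3, 3, -2)}, dimension 1).

K has rank 1, so it is an outer product K = u v^T: every row of K is a multiple of one row vector. Reading off the entries, u = (1, -3, 3, -2) and v = (-3, 3, 3, -2) (row i of K equals u_i·v^T). A rank-one matrix u v^T satisfies K u = u (v·u) and kills the (3)-dimensional subspace v^⊥, so its characteristic polynomial is lambda^3 (lambda - v·u) with v·u = tr K = 1. Hence the eigenvalues of I - K are 1 (multiplicity 3) and 1 - (1) = 0, so det(I - K) = 0. (Direct check: I - K =
[[4, -3, -3, 2],
 [-9, 10, 9, -6],
 [9, -9, -8, 6],
 [-6, 6, 6, -3]]
has determinant 0.) So 1 is an eigenvalue of K and (I - K) is not invertible. The finite-dimensional Fredholm alternative says: either (I - K) is invertible, or ker(I - K) ≠ {0} and then range(I - K) = ker((I - K)^*)^⊥, with dim ker(I - K) = dim ker((I - K)^*). We are in the second case, so we need both kernels. Kernel of I - K: (I - K) u = u - u (v·u) = u - u = 0, so ker(I - K) = span{u} = span{(1, -3, 3, -2)} (it is exactly 1-dimensional because rank(I - K) = 3). Kernel of the adjoint: K is real, so (I - K)^* = I - K^T = I - v u^T, and (I - v u^T) v = v - v (u·v) = 0; hence ker((I - K)^*) = span{v} = span{(-3, 3, 3, -2)}. Therefore (I - K) x = y is solvable iff <y, v> = 0, i.e. iff -3y_1 + 3y_2 + 3y_3 - 2y_4 = 0. When this holds, K y = u (v·y) = 0, so (I - K) y = y and x = y is a particular solution; the full solution set is the line x = y + c·u = y + c·(1, -3, 3, -2), c ∈ C.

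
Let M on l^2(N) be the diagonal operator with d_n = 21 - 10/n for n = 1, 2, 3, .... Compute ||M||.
||M|| = 21

For a diagonal operator on l^2 with entries d_n, ||M|| = sup_n |d_n|. Here d_1 = 11, d_2 = 16, ..., and d_n = 21 - 10/n increases monotonically toward 21. All terms lie in [11, 21), so |d_n| = d_n and the supremum is the limit 21, which is not attained by any individual d_n. Hence ||M|| = 21.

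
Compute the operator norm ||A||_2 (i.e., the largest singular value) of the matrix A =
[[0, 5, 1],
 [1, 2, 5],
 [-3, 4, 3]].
||A||_2 ≈ 8.3209 (= sqrt(largest eigenvalue of A^T A))

||A||_2 = sigma_max(A) = sqrt(lambda_max(A^T A)). Form the symmetric matrix M = A^T A =
[[10, -10, -4],
 [-10, 45, 27],
 [-4, 27, 35]].
Its characteristic polynomial (trace, sum of principal 2x2 minors, determinant of M give the coefficients) is
  p(λ) = det(λ I - M) = λ^3 - 90λ^2 + 1530λ - 6400.
No integer candidate from the rational root theorem (±divisors of 6400) is a root, so the roots are irrational. The cubic discriminant is Δ = 729702000 > 0, so there are three distinct real roots. p(6) = -244 and p(7) = 243 have opposite signs, so a root lies in (6, 7); Newton's method refines it to λ ≈ 6.465. p(14) = 124 and p(15) = -325 have opposite signs, so a root lies in (14, 15); Newton's method refines it to λ ≈ 14.2979. p(69) = -811 and p(70) = 2700 have opposite signs, so a root lies in (69, 70); Newton's method refines it to λ ≈ 69.2371. Check (Vieta): the three roots sum to 90, matching tr M = 90.
So the eigenvalues of A^T A are ≈ 6.465, 14.2979, 69.2371 (all ≥ 0, as they must be for A^T A). The largest is λ_max ≈ 69.2371, hence ||A||_2 = sqrt(λ_max) ≈ 8.3209.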